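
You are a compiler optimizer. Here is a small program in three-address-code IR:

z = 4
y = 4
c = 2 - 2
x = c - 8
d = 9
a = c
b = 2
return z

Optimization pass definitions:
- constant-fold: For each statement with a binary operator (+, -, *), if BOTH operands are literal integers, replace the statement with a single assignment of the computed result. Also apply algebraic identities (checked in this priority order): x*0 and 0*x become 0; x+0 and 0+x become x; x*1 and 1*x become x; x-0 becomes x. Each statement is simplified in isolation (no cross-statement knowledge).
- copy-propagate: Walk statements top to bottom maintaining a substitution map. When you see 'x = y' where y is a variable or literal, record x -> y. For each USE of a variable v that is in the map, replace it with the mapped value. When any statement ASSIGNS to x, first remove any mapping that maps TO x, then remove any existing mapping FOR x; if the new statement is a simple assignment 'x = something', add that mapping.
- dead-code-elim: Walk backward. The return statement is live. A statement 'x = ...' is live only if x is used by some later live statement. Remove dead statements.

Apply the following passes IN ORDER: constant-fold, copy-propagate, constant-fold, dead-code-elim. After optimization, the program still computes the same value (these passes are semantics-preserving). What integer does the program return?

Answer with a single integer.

Answer: 4

Derivation:
Initial IR:
  z = 4
  y = 4
  c = 2 - 2
  x = c - 8
  d = 9
  a = c
  b = 2
  return z
After constant-fold (8 stmts):
  z = 4
  y = 4
  c = 0
  x = c - 8
  d = 9
  a = c
  b = 2
  return z
After copy-propagate (8 stmts):
  z = 4
  y = 4
  c = 0
  x = 0 - 8
  d = 9
  a = 0
  b = 2
  return 4
After constant-fold (8 stmts):
  z = 4
  y = 4
  c = 0
  x = -8
  d = 9
  a = 0
  b = 2
  return 4
After dead-code-elim (1 stmts):
  return 4
Evaluate:
  z = 4  =>  z = 4
  y = 4  =>  y = 4
  c = 2 - 2  =>  c = 0
  x = c - 8  =>  x = -8
  d = 9  =>  d = 9
  a = c  =>  a = 0
  b = 2  =>  b = 2
  return z = 4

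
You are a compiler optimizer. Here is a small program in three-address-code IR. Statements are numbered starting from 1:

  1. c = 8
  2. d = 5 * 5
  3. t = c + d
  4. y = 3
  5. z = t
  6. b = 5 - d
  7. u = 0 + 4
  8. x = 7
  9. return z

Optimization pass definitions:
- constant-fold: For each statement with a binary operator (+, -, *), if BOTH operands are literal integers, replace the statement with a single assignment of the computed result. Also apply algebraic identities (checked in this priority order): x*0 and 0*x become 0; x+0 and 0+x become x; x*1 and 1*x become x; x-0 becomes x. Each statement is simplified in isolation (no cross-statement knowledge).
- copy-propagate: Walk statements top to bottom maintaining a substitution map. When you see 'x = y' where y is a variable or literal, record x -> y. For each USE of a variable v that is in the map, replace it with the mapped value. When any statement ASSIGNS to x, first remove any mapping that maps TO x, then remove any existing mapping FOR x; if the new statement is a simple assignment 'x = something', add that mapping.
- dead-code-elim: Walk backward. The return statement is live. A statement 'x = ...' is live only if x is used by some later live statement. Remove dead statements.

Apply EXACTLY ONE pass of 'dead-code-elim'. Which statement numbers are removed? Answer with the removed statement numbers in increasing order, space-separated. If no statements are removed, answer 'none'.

Backward liveness scan:
Stmt 1 'c = 8': KEEP (c is live); live-in = []
Stmt 2 'd = 5 * 5': KEEP (d is live); live-in = ['c']
Stmt 3 't = c + d': KEEP (t is live); live-in = ['c', 'd']
Stmt 4 'y = 3': DEAD (y not in live set ['t'])
Stmt 5 'z = t': KEEP (z is live); live-in = ['t']
Stmt 6 'b = 5 - d': DEAD (b not in live set ['z'])
Stmt 7 'u = 0 + 4': DEAD (u not in live set ['z'])
Stmt 8 'x = 7': DEAD (x not in live set ['z'])
Stmt 9 'return z': KEEP (return); live-in = ['z']
Removed statement numbers: [4, 6, 7, 8]
Surviving IR:
  c = 8
  d = 5 * 5
  t = c + d
  z = t
  return z

Answer: 4 6 7 8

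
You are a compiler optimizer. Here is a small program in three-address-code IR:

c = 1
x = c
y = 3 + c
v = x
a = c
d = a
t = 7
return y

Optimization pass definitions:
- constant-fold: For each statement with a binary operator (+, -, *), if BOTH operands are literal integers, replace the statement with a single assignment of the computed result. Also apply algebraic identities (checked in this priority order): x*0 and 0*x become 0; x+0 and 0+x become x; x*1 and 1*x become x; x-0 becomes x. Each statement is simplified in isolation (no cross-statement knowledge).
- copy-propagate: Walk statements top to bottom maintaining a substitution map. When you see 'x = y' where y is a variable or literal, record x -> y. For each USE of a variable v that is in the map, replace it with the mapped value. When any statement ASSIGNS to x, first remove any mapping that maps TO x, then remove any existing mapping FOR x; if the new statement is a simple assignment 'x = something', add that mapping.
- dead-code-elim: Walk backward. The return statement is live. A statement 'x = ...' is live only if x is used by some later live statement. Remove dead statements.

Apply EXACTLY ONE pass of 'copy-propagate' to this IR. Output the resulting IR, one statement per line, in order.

Answer: c = 1
x = 1
y = 3 + 1
v = 1
a = 1
d = 1
t = 7
return y

Derivation:
Applying copy-propagate statement-by-statement:
  [1] c = 1  (unchanged)
  [2] x = c  -> x = 1
  [3] y = 3 + c  -> y = 3 + 1
  [4] v = x  -> v = 1
  [5] a = c  -> a = 1
  [6] d = a  -> d = 1
  [7] t = 7  (unchanged)
  [8] return y  (unchanged)
Result (8 stmts):
  c = 1
  x = 1
  y = 3 + 1
  v = 1
  a = 1
  d = 1
  t = 7
  return y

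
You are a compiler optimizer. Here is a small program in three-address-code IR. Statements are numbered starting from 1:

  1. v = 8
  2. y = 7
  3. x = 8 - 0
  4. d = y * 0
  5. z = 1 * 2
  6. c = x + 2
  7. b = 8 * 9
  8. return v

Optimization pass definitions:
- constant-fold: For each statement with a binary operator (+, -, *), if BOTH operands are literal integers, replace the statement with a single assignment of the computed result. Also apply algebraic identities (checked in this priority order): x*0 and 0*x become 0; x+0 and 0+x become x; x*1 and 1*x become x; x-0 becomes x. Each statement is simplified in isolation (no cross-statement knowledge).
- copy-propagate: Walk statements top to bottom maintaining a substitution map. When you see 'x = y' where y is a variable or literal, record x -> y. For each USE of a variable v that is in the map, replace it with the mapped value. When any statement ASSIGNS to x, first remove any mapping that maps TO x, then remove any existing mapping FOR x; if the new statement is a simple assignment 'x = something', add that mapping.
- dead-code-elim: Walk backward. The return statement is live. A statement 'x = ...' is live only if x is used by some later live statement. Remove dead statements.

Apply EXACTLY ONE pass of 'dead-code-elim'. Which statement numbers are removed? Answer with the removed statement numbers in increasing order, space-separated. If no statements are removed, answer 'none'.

Backward liveness scan:
Stmt 1 'v = 8': KEEP (v is live); live-in = []
Stmt 2 'y = 7': DEAD (y not in live set ['v'])
Stmt 3 'x = 8 - 0': DEAD (x not in live set ['v'])
Stmt 4 'd = y * 0': DEAD (d not in live set ['v'])
Stmt 5 'z = 1 * 2': DEAD (z not in live set ['v'])
Stmt 6 'c = x + 2': DEAD (c not in live set ['v'])
Stmt 7 'b = 8 * 9': DEAD (b not in live set ['v'])
Stmt 8 'return v': KEEP (return); live-in = ['v']
Removed statement numbers: [2, 3, 4, 5, 6, 7]
Surviving IR:
  v = 8
  return v

Answer: 2 3 4 5 6 7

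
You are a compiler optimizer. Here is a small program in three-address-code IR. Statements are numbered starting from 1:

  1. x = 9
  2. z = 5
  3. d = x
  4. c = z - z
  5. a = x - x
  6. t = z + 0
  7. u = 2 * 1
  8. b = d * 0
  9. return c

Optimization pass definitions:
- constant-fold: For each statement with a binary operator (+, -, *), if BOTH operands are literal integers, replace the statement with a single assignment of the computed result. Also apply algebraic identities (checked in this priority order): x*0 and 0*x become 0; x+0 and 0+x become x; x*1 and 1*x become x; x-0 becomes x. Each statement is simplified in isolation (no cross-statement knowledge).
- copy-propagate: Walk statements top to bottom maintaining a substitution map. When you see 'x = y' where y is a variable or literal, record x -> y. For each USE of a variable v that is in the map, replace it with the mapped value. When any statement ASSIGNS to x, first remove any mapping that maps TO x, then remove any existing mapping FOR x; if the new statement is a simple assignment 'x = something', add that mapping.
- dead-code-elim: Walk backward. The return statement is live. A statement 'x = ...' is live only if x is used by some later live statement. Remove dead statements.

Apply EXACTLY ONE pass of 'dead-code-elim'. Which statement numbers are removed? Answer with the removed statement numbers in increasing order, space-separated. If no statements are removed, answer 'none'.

Answer: 1 3 5 6 7 8

Derivation:
Backward liveness scan:
Stmt 1 'x = 9': DEAD (x not in live set [])
Stmt 2 'z = 5': KEEP (z is live); live-in = []
Stmt 3 'd = x': DEAD (d not in live set ['z'])
Stmt 4 'c = z - z': KEEP (c is live); live-in = ['z']
Stmt 5 'a = x - x': DEAD (a not in live set ['c'])
Stmt 6 't = z + 0': DEAD (t not in live set ['c'])
Stmt 7 'u = 2 * 1': DEAD (u not in live set ['c'])
Stmt 8 'b = d * 0': DEAD (b not in live set ['c'])
Stmt 9 'return c': KEEP (return); live-in = ['c']
Removed statement numbers: [1, 3, 5, 6, 7, 8]
Surviving IR:
  z = 5
  c = z - z
  return c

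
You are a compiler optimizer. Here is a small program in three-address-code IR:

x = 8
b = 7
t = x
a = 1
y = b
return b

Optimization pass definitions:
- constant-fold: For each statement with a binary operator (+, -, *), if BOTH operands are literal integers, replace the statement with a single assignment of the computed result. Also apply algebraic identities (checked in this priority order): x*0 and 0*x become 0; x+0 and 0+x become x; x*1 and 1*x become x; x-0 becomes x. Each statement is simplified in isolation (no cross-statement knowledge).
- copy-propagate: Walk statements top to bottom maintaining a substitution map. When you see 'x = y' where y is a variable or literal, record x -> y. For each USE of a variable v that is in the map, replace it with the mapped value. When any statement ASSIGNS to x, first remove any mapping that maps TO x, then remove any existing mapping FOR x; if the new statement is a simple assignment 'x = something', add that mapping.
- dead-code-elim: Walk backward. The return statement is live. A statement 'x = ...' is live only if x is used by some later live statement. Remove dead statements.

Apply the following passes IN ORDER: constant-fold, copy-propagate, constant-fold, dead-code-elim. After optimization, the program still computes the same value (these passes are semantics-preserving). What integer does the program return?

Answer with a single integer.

Initial IR:
  x = 8
  b = 7
  t = x
  a = 1
  y = b
  return b
After constant-fold (6 stmts):
  x = 8
  b = 7
  t = x
  a = 1
  y = b
  return b
After copy-propagate (6 stmts):
  x = 8
  b = 7
  t = 8
  a = 1
  y = 7
  return 7
After constant-fold (6 stmts):
  x = 8
  b = 7
  t = 8
  a = 1
  y = 7
  return 7
After dead-code-elim (1 stmts):
  return 7
Evaluate:
  x = 8  =>  x = 8
  b = 7  =>  b = 7
  t = x  =>  t = 8
  a = 1  =>  a = 1
  y = b  =>  y = 7
  return b = 7

Answer: 7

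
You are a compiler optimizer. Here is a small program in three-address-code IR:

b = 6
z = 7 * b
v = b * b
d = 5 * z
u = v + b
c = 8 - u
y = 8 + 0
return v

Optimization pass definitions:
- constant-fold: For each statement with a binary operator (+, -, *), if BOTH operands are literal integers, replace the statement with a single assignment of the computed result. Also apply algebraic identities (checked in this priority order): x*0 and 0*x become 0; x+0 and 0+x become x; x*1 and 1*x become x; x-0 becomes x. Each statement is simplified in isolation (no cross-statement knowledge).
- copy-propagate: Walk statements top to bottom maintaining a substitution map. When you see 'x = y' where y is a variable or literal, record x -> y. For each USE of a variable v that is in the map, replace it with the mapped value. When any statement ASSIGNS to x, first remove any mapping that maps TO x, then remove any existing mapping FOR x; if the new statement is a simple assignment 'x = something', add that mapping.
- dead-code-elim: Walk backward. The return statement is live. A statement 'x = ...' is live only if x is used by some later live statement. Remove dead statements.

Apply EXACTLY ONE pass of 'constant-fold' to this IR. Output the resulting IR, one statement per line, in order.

Answer: b = 6
z = 7 * b
v = b * b
d = 5 * z
u = v + b
c = 8 - u
y = 8
return v

Derivation:
Applying constant-fold statement-by-statement:
  [1] b = 6  (unchanged)
  [2] z = 7 * b  (unchanged)
  [3] v = b * b  (unchanged)
  [4] d = 5 * z  (unchanged)
  [5] u = v + b  (unchanged)
  [6] c = 8 - u  (unchanged)
  [7] y = 8 + 0  -> y = 8
  [8] return v  (unchanged)
Result (8 stmts):
  b = 6
  z = 7 * b
  v = b * b
  d = 5 * z
  u = v + b
  c = 8 - u
  y = 8
  return v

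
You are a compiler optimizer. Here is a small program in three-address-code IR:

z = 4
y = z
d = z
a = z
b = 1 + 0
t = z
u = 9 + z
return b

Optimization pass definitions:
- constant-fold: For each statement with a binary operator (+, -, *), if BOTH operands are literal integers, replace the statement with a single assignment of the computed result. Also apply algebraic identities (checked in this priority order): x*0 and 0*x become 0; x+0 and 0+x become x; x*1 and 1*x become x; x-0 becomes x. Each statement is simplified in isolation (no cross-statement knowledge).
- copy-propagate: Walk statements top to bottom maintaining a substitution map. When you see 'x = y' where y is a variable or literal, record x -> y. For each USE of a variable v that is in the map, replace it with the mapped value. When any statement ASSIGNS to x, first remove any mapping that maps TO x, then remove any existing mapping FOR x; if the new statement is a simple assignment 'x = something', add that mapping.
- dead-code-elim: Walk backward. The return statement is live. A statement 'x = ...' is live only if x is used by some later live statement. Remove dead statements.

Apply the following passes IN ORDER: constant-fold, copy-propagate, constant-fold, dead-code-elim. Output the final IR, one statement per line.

Answer: return 1

Derivation:
Initial IR:
  z = 4
  y = z
  d = z
  a = z
  b = 1 + 0
  t = z
  u = 9 + z
  return b
After constant-fold (8 stmts):
  z = 4
  y = z
  d = z
  a = z
  b = 1
  t = z
  u = 9 + z
  return b
After copy-propagate (8 stmts):
  z = 4
  y = 4
  d = 4
  a = 4
  b = 1
  t = 4
  u = 9 + 4
  return 1
After constant-fold (8 stmts):
  z = 4
  y = 4
  d = 4
  a = 4
  b = 1
  t = 4
  u = 13
  return 1
After dead-code-elim (1 stmts):
  return 1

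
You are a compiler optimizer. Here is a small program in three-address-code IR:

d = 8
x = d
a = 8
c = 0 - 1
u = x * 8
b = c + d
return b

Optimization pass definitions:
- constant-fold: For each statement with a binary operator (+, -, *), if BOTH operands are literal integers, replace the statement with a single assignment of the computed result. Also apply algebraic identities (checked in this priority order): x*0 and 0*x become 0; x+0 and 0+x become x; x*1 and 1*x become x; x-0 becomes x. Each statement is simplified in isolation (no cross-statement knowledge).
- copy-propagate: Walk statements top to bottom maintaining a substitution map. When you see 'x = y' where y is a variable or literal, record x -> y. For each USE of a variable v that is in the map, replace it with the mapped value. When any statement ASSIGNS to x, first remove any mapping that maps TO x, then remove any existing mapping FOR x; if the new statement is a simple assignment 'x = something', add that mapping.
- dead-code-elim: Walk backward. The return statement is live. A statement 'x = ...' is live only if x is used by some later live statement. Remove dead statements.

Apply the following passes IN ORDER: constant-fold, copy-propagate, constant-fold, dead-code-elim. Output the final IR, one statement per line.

Answer: b = 7
return b

Derivation:
Initial IR:
  d = 8
  x = d
  a = 8
  c = 0 - 1
  u = x * 8
  b = c + d
  return b
After constant-fold (7 stmts):
  d = 8
  x = d
  a = 8
  c = -1
  u = x * 8
  b = c + d
  return b
After copy-propagate (7 stmts):
  d = 8
  x = 8
  a = 8
  c = -1
  u = 8 * 8
  b = -1 + 8
  return b
After constant-fold (7 stmts):
  d = 8
  x = 8
  a = 8
  c = -1
  u = 64
  b = 7
  return b
After dead-code-elim (2 stmts):
  b = 7
  return b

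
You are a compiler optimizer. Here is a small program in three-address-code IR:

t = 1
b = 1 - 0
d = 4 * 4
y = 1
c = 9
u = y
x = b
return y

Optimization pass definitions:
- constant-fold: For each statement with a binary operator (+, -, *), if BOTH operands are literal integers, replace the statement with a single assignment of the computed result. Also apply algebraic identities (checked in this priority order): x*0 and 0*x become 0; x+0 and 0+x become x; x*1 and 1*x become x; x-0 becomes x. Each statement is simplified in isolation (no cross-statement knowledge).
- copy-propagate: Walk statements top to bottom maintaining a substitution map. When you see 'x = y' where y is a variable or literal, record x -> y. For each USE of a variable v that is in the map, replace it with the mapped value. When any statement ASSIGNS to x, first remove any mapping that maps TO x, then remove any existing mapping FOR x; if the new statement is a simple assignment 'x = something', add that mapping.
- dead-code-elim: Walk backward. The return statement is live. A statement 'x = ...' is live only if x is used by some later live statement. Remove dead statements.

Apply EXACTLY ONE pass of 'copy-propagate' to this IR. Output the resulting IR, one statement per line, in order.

Applying copy-propagate statement-by-statement:
  [1] t = 1  (unchanged)
  [2] b = 1 - 0  (unchanged)
  [3] d = 4 * 4  (unchanged)
  [4] y = 1  (unchanged)
  [5] c = 9  (unchanged)
  [6] u = y  -> u = 1
  [7] x = b  (unchanged)
  [8] return y  -> return 1
Result (8 stmts):
  t = 1
  b = 1 - 0
  d = 4 * 4
  y = 1
  c = 9
  u = 1
  x = b
  return 1

Answer: t = 1
b = 1 - 0
d = 4 * 4
y = 1
c = 9
u = 1
x = b
return 1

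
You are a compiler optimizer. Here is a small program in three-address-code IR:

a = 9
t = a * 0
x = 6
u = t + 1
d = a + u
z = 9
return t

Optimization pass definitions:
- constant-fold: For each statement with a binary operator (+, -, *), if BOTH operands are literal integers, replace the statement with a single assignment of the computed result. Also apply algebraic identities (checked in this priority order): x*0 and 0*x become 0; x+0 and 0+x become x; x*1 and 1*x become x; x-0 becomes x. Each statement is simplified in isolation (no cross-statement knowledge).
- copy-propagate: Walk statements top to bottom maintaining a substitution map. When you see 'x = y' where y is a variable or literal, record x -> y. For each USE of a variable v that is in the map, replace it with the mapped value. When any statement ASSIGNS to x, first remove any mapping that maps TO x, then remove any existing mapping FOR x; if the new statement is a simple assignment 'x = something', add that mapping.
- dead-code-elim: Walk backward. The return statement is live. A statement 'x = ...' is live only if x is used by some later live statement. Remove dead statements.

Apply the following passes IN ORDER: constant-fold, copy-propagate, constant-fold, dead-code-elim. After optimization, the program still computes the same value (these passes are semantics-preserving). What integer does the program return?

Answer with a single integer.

Initial IR:
  a = 9
  t = a * 0
  x = 6
  u = t + 1
  d = a + u
  z = 9
  return t
After constant-fold (7 stmts):
  a = 9
  t = 0
  x = 6
  u = t + 1
  d = a + u
  z = 9
  return t
After copy-propagate (7 stmts):
  a = 9
  t = 0
  x = 6
  u = 0 + 1
  d = 9 + u
  z = 9
  return 0
After constant-fold (7 stmts):
  a = 9
  t = 0
  x = 6
  u = 1
  d = 9 + u
  z = 9
  return 0
After dead-code-elim (1 stmts):
  return 0
Evaluate:
  a = 9  =>  a = 9
  t = a * 0  =>  t = 0
  x = 6  =>  x = 6
  u = t + 1  =>  u = 1
  d = a + u  =>  d = 10
  z = 9  =>  z = 9
  return t = 0

Answer: 0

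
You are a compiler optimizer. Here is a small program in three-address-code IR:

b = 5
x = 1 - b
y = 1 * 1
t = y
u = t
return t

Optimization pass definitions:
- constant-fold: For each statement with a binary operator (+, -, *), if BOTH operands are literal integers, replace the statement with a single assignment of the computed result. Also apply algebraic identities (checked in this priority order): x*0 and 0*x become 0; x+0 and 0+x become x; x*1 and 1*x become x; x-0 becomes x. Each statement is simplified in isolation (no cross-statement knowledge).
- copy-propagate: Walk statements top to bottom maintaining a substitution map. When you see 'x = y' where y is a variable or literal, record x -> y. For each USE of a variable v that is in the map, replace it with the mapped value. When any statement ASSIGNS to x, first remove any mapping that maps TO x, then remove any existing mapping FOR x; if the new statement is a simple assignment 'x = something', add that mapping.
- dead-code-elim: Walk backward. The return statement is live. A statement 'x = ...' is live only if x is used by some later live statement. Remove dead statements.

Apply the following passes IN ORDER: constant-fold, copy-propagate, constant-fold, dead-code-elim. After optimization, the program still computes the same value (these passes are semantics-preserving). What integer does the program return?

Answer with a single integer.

Initial IR:
  b = 5
  x = 1 - b
  y = 1 * 1
  t = y
  u = t
  return t
After constant-fold (6 stmts):
  b = 5
  x = 1 - b
  y = 1
  t = y
  u = t
  return t
After copy-propagate (6 stmts):
  b = 5
  x = 1 - 5
  y = 1
  t = 1
  u = 1
  return 1
After constant-fold (6 stmts):
  b = 5
  x = -4
  y = 1
  t = 1
  u = 1
  return 1
After dead-code-elim (1 stmts):
  return 1
Evaluate:
  b = 5  =>  b = 5
  x = 1 - b  =>  x = -4
  y = 1 * 1  =>  y = 1
  t = y  =>  t = 1
  u = t  =>  u = 1
  return t = 1

Answer: 1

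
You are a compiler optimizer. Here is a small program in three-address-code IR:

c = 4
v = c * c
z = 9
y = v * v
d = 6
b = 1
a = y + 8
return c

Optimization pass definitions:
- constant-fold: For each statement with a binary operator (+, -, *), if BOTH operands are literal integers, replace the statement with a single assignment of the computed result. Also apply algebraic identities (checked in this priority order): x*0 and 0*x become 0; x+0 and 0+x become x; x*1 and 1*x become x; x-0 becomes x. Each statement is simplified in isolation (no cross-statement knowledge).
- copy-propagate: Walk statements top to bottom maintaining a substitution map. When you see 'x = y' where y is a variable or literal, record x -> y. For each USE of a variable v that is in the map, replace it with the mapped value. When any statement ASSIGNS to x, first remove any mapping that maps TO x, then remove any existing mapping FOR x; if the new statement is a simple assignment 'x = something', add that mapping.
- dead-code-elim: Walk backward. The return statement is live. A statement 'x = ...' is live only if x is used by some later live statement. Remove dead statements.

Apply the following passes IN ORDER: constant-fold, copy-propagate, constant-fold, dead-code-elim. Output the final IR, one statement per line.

Answer: return 4

Derivation:
Initial IR:
  c = 4
  v = c * c
  z = 9
  y = v * v
  d = 6
  b = 1
  a = y + 8
  return c
After constant-fold (8 stmts):
  c = 4
  v = c * c
  z = 9
  y = v * v
  d = 6
  b = 1
  a = y + 8
  return c
After copy-propagate (8 stmts):
  c = 4
  v = 4 * 4
  z = 9
  y = v * v
  d = 6
  b = 1
  a = y + 8
  return 4
After constant-fold (8 stmts):
  c = 4
  v = 16
  z = 9
  y = v * v
  d = 6
  b = 1
  a = y + 8
  return 4
After dead-code-elim (1 stmts):
  return 4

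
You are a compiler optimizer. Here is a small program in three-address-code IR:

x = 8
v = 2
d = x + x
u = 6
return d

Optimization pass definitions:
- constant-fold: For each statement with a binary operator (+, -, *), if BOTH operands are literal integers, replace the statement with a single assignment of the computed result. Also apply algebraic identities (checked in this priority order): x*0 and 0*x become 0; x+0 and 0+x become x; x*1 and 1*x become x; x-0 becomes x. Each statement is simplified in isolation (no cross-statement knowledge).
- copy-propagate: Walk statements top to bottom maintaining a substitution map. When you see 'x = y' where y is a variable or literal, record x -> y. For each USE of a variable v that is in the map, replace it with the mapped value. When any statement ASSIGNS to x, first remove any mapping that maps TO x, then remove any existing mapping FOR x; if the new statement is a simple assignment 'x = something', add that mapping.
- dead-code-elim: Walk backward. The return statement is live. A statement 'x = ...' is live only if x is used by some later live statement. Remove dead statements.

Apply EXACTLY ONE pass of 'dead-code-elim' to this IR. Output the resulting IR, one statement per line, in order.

Applying dead-code-elim statement-by-statement:
  [5] return d  -> KEEP (return); live=['d']
  [4] u = 6  -> DEAD (u not live)
  [3] d = x + x  -> KEEP; live=['x']
  [2] v = 2  -> DEAD (v not live)
  [1] x = 8  -> KEEP; live=[]
Result (3 stmts):
  x = 8
  d = x + x
  return d

Answer: x = 8
d = x + x
return d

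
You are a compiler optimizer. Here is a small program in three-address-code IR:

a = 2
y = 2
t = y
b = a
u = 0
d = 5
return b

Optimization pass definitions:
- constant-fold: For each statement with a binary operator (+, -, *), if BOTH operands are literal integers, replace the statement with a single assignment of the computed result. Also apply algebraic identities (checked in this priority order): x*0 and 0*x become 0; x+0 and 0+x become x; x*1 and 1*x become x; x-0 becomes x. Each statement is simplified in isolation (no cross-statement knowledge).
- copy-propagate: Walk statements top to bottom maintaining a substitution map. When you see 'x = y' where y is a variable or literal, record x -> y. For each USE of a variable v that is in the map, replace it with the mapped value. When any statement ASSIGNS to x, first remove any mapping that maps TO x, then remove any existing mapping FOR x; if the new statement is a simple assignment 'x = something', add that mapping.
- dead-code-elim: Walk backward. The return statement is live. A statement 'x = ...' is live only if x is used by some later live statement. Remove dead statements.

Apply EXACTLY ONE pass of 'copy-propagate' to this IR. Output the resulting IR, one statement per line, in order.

Applying copy-propagate statement-by-statement:
  [1] a = 2  (unchanged)
  [2] y = 2  (unchanged)
  [3] t = y  -> t = 2
  [4] b = a  -> b = 2
  [5] u = 0  (unchanged)
  [6] d = 5  (unchanged)
  [7] return b  -> return 2
Result (7 stmts):
  a = 2
  y = 2
  t = 2
  b = 2
  u = 0
  d = 5
  return 2

Answer: a = 2
y = 2
t = 2
b = 2
u = 0
d = 5
return 2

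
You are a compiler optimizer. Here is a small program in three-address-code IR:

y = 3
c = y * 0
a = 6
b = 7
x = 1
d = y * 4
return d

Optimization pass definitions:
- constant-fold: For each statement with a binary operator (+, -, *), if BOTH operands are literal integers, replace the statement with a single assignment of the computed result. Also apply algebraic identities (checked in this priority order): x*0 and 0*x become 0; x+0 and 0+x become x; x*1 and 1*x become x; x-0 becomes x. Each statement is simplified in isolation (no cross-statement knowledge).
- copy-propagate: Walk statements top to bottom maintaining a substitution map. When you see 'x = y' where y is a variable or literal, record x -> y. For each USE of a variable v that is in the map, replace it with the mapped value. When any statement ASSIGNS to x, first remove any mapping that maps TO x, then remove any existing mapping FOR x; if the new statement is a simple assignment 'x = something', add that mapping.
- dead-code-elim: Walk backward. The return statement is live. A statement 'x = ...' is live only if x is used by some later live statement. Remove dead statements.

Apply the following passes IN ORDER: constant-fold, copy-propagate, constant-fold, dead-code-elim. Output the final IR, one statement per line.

Answer: d = 12
return d

Derivation:
Initial IR:
  y = 3
  c = y * 0
  a = 6
  b = 7
  x = 1
  d = y * 4
  return d
After constant-fold (7 stmts):
  y = 3
  c = 0
  a = 6
  b = 7
  x = 1
  d = y * 4
  return d
After copy-propagate (7 stmts):
  y = 3
  c = 0
  a = 6
  b = 7
  x = 1
  d = 3 * 4
  return d
After constant-fold (7 stmts):
  y = 3
  c = 0
  a = 6
  b = 7
  x = 1
  d = 12
  return d
After dead-code-elim (2 stmts):
  d = 12
  return d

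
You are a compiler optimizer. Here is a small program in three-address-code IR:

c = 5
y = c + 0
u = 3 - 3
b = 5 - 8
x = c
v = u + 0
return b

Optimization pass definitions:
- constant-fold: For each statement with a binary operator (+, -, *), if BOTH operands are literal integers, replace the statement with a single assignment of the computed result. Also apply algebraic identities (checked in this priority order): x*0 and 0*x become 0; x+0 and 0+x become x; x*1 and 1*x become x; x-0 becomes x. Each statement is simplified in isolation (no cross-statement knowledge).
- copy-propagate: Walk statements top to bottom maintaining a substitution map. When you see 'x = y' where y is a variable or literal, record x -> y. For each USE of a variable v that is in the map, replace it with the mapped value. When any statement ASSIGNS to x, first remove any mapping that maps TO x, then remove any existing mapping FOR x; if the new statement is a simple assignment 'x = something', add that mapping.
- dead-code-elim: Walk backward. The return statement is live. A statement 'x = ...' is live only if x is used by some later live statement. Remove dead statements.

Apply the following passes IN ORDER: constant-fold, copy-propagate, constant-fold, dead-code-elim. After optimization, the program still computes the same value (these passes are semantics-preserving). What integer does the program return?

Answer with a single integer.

Answer: -3

Derivation:
Initial IR:
  c = 5
  y = c + 0
  u = 3 - 3
  b = 5 - 8
  x = c
  v = u + 0
  return b
After constant-fold (7 stmts):
  c = 5
  y = c
  u = 0
  b = -3
  x = c
  v = u
  return b
After copy-propagate (7 stmts):
  c = 5
  y = 5
  u = 0
  b = -3
  x = 5
  v = 0
  return -3
After constant-fold (7 stmts):
  c = 5
  y = 5
  u = 0
  b = -3
  x = 5
  v = 0
  return -3
After dead-code-elim (1 stmts):
  return -3
Evaluate:
  c = 5  =>  c = 5
  y = c + 0  =>  y = 5
  u = 3 - 3  =>  u = 0
  b = 5 - 8  =>  b = -3
  x = c  =>  x = 5
  v = u + 0  =>  v = 0
  return b = -3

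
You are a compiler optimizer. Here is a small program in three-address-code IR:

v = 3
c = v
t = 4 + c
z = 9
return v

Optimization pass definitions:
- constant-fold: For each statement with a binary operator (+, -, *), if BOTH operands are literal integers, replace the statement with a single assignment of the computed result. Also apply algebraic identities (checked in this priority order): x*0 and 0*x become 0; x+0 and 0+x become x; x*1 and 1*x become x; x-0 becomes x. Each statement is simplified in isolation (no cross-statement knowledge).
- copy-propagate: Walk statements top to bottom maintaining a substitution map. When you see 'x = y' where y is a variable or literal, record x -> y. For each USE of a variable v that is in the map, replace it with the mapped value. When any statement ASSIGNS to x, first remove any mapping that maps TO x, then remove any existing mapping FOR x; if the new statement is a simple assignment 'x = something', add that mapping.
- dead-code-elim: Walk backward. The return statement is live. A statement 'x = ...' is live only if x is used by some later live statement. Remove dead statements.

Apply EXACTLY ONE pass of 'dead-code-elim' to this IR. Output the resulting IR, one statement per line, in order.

Answer: v = 3
return v

Derivation:
Applying dead-code-elim statement-by-statement:
  [5] return v  -> KEEP (return); live=['v']
  [4] z = 9  -> DEAD (z not live)
  [3] t = 4 + c  -> DEAD (t not live)
  [2] c = v  -> DEAD (c not live)
  [1] v = 3  -> KEEP; live=[]
Result (2 stmts):
  v = 3
  return v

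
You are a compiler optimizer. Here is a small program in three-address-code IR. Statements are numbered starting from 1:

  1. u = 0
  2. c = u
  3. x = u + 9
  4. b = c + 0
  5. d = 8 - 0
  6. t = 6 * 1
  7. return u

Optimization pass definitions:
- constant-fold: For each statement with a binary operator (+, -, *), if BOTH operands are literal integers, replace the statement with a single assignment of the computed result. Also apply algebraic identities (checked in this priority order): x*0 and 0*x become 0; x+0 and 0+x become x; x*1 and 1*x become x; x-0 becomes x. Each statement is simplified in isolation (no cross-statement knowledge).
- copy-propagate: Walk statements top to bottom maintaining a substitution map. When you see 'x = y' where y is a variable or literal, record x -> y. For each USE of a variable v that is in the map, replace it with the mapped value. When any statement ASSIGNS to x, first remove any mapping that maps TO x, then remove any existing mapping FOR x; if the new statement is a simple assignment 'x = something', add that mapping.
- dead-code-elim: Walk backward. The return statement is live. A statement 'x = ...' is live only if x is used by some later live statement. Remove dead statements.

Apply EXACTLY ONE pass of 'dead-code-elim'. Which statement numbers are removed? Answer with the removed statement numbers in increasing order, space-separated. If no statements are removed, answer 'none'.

Backward liveness scan:
Stmt 1 'u = 0': KEEP (u is live); live-in = []
Stmt 2 'c = u': DEAD (c not in live set ['u'])
Stmt 3 'x = u + 9': DEAD (x not in live set ['u'])
Stmt 4 'b = c + 0': DEAD (b not in live set ['u'])
Stmt 5 'd = 8 - 0': DEAD (d not in live set ['u'])
Stmt 6 't = 6 * 1': DEAD (t not in live set ['u'])
Stmt 7 'return u': KEEP (return); live-in = ['u']
Removed statement numbers: [2, 3, 4, 5, 6]
Surviving IR:
  u = 0
  return u

Answer: 2 3 4 5 6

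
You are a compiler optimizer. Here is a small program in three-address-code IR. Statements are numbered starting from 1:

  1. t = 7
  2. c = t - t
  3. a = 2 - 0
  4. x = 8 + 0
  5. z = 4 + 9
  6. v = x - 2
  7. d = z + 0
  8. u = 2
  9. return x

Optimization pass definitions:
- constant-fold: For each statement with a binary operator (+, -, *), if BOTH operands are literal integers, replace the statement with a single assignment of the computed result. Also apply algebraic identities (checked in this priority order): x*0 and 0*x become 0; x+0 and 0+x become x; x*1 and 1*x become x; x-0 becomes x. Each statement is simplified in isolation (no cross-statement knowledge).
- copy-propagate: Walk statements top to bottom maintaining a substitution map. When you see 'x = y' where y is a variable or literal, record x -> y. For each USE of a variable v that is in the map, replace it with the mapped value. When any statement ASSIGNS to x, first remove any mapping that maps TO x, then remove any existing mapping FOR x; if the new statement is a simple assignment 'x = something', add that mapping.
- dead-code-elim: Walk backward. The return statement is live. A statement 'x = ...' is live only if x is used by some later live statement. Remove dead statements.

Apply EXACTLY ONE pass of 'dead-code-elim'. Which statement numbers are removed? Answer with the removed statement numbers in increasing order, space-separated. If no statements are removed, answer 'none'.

Backward liveness scan:
Stmt 1 't = 7': DEAD (t not in live set [])
Stmt 2 'c = t - t': DEAD (c not in live set [])
Stmt 3 'a = 2 - 0': DEAD (a not in live set [])
Stmt 4 'x = 8 + 0': KEEP (x is live); live-in = []
Stmt 5 'z = 4 + 9': DEAD (z not in live set ['x'])
Stmt 6 'v = x - 2': DEAD (v not in live set ['x'])
Stmt 7 'd = z + 0': DEAD (d not in live set ['x'])
Stmt 8 'u = 2': DEAD (u not in live set ['x'])
Stmt 9 'return x': KEEP (return); live-in = ['x']
Removed statement numbers: [1, 2, 3, 5, 6, 7, 8]
Surviving IR:
  x = 8 + 0
  return x

Answer: 1 2 3 5 6 7 8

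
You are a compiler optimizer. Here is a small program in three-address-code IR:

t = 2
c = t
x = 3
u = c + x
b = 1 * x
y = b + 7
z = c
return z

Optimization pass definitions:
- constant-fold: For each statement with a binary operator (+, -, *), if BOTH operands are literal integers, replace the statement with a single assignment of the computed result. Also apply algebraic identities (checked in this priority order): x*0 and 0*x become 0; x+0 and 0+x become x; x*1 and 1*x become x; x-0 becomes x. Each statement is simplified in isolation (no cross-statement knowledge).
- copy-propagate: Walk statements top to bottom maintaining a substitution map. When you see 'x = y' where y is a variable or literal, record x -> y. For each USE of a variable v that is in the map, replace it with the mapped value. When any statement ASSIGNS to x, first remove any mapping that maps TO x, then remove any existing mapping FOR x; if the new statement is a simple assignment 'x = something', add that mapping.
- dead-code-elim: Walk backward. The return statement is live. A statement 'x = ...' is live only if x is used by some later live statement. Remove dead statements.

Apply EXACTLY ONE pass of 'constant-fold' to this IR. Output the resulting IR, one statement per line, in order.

Answer: t = 2
c = t
x = 3
u = c + x
b = x
y = b + 7
z = c
return z

Derivation:
Applying constant-fold statement-by-statement:
  [1] t = 2  (unchanged)
  [2] c = t  (unchanged)
  [3] x = 3  (unchanged)
  [4] u = c + x  (unchanged)
  [5] b = 1 * x  -> b = x
  [6] y = b + 7  (unchanged)
  [7] z = c  (unchanged)
  [8] return z  (unchanged)
Result (8 stmts):
  t = 2
  c = t
  x = 3
  u = c + x
  b = x
  y = b + 7
  z = c
  return z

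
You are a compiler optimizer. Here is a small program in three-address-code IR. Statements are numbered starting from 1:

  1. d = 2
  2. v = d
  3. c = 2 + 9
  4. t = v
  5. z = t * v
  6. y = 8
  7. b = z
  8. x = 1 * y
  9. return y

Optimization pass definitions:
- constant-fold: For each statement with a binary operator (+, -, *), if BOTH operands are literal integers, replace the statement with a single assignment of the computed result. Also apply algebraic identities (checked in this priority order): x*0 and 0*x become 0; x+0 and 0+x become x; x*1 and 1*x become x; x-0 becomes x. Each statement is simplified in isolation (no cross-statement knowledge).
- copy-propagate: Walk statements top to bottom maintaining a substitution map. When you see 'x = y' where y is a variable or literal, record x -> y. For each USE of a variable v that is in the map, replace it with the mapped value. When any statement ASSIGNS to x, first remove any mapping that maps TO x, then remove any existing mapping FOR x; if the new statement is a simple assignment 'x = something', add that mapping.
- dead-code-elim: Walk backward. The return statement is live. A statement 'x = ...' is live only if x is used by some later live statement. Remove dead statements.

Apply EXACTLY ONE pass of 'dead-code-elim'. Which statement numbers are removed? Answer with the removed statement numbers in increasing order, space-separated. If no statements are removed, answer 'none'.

Backward liveness scan:
Stmt 1 'd = 2': DEAD (d not in live set [])
Stmt 2 'v = d': DEAD (v not in live set [])
Stmt 3 'c = 2 + 9': DEAD (c not in live set [])
Stmt 4 't = v': DEAD (t not in live set [])
Stmt 5 'z = t * v': DEAD (z not in live set [])
Stmt 6 'y = 8': KEEP (y is live); live-in = []
Stmt 7 'b = z': DEAD (b not in live set ['y'])
Stmt 8 'x = 1 * y': DEAD (x not in live set ['y'])
Stmt 9 'return y': KEEP (return); live-in = ['y']
Removed statement numbers: [1, 2, 3, 4, 5, 7, 8]
Surviving IR:
  y = 8
  return y

Answer: 1 2 3 4 5 7 8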